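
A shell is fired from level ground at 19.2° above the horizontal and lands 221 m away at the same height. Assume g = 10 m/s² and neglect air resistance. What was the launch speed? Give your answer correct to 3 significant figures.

On level ground, R = v₀² sin(2θ) / g, so v₀ = √(R g / sin 2θ).
sin(2 × 19.2°) = 0.6211.
v₀ = √(221 × 10 / 0.6211) = √3558 = 59.6 m/s.

59.6 m/s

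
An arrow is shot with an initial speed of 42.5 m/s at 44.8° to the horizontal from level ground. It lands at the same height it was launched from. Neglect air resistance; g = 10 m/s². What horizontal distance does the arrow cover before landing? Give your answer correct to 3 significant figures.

181 m

Components: v_x = 42.5 cos 44.8° = 30.16 m/s, v_y = 42.5 sin 44.8° = 29.95 m/s.
Time of flight (same landing height): t = 2 v_y / g = 2 × 29.95 / 10 = 5.990 s.
Range: R = v_x · t = 30.16 × 5.990 = 181 m.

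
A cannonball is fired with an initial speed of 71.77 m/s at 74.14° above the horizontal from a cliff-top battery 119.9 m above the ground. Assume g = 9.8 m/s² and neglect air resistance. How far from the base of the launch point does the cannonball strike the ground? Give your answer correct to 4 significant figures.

307.0 m

Components: v_x = 71.77 cos 74.14° = 19.614 m/s, v_y = 71.77 sin 74.14° = 69.038 m/s.
Vertical: 0 = 119.9 + 69.038 t − ½(9.8) t² ⇒ 4.900 t² − 69.038 t − 119.9 = 0.
t = [69.038 + √(4766.2 + 2350.0)] / 9.800 = 15.653 s.
Horizontal: R = v_x · t = 19.614 × 15.653 = 307.0 m.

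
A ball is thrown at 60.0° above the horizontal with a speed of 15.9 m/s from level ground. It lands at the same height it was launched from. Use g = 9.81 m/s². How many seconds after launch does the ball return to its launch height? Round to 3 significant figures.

2.81 s

Vertical component: v_y = 15.9 sin 60.0° = 13.77 m/s.
For a projectile landing at launch height, time of flight is t = 2 v_y / g = 2 × 13.77 / 9.81 = 2.81 s.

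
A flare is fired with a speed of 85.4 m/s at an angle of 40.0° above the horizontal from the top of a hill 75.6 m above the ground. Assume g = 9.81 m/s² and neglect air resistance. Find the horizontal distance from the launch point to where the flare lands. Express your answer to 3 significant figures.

813 m

Components: v_x = 85.4 cos 40.0° = 65.42 m/s, v_y = 85.4 sin 40.0° = 54.89 m/s.
Vertical: 0 = 75.6 + 54.89 t − ½(9.81) t² ⇒ 4.905 t² − 54.89 t − 75.6 = 0.
t = [54.89 + √(3013 + 1483)] / 9.810 = 12.43 s.
Horizontal: R = v_x · t = 65.42 × 12.43 = 813 m.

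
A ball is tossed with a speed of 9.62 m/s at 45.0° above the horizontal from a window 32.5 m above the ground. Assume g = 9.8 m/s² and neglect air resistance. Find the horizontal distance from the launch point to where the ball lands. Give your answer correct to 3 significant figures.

Components: v_x = 9.62 cos 45.0° = 6.802 m/s, v_y = 9.62 sin 45.0° = 6.802 m/s.
Vertical: 0 = 32.5 + 6.802 t − ½(9.8) t² ⇒ 4.900 t² − 6.802 t − 32.5 = 0.
t = [6.802 + √(46.27 + 637.0)] / 9.800 = 3.361 s.
Horizontal: R = v_x · t = 6.802 × 3.361 = 22.9 m.

22.9 m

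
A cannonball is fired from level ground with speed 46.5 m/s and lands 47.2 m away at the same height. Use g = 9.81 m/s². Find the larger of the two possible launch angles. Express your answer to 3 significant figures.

83.8°

Level-ground range: R = v₀² sin(2θ)/g ⇒ sin 2θ = R g / v₀² = 47.2×9.81/46.5² = 0.2141.
2θ = arcsin(0.2141) = 12.36° or 180° − 12.36° = 167.64°.
So θ = 6.18° or θ = 83.8°.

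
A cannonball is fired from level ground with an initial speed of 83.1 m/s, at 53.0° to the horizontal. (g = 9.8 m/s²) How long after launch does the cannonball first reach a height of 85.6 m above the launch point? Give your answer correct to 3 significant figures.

1.44 s

v_y0 = 83.1 sin 53.0° = 66.37 m/s.
Set y = v_y0 t − ½ g t² = 85.6: 4.900 t² − 66.37 t + 85.6 = 0.
t = [66.37 ± √(4405 − 1678)] / 9.8 = (66.37 ± 52.22) / 9.8, giving t = 1.44 s or t = 12.1 s.
The cannonball is on the way up at the first time, so t = 1.44 s.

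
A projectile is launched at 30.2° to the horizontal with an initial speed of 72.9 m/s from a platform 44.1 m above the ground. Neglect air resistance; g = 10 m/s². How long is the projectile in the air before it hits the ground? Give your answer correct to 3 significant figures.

8.39 s

Vertical component: v_y = 72.9 sin 30.2° = 36.67 m/s.
Taking up as positive with launch at y = 44.1 m, landing at y = 0: 0 = 44.1 + 36.67 t − ½(10) t².
Solving 5.000 t² − 36.67 t − 44.1 = 0 gives t = [36.67 + √(36.67² + 4·5.000·44.1)] / 10.00 = 8.39 s.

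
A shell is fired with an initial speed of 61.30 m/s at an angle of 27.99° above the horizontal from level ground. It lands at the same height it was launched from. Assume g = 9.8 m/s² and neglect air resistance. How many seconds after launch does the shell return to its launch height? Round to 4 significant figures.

Vertical component: v_y = 61.30 sin 27.99° = 28.769 m/s.
For a projectile landing at launch height, time of flight is t = 2 v_y / g = 2 × 28.769 / 9.8 = 5.871 s.

5.871 s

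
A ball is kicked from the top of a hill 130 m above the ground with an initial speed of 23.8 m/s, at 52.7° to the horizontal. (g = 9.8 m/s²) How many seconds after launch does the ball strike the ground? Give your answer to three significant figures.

7.43 s

Vertical component: v_y = 23.8 sin 52.7° = 18.93 m/s.
Taking up as positive with launch at y = 130 m, landing at y = 0: 0 = 130 + 18.93 t − ½(9.8) t².
Solving 4.900 t² − 18.93 t − 130 = 0 gives t = [18.93 + √(18.93² + 4·4.900·130)] / 9.800 = 7.43 s.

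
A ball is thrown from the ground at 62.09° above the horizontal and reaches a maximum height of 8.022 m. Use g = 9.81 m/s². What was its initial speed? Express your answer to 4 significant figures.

14.20 m/s

At maximum height v_y = 0, so (v₀ sin θ)² = 2 g H.
v₀ sin 62.09° = √(2 × 9.81 × 8.022) = 12.546 m/s.
v₀ = 12.546 / sin 62.09° = 12.546 / 0.8837 = 14.20 m/s.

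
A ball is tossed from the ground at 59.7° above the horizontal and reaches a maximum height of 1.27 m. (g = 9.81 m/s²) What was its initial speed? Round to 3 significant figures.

5.78 m/s

At maximum height v_y = 0, so (v₀ sin θ)² = 2 g H.
v₀ sin 59.7° = √(2 × 9.81 × 1.27) = 4.992 m/s.
v₀ = 4.992 / sin 59.7° = 4.992 / 0.8634 = 5.78 m/s.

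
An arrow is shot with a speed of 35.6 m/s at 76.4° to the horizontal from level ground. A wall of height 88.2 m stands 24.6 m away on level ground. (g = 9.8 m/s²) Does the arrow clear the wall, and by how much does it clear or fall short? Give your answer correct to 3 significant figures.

v_x = 35.6 cos 76.4° = 8.371 m/s; v_y0 = 35.6 sin 76.4° = 34.60 m/s.
Time to reach the wall: t = 24.6 / 8.371 = 2.939 s.
Height at that point: y = 34.60×2.939 − 4.900×2.939² = 59.36 m.
That is 88.2 − 59.36 = 28.8 m below the top of the wall, so the arrow does not clear it.

No — it falls 28.8 m short of clearing the wall.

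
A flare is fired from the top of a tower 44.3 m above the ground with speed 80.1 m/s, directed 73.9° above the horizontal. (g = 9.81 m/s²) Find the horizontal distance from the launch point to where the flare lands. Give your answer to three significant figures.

361 m

Components: v_x = 80.1 cos 73.9° = 22.21 m/s, v_y = 80.1 sin 73.9° = 76.96 m/s.
Vertical: 0 = 44.3 + 76.96 t − ½(9.81) t² ⇒ 4.905 t² − 76.96 t − 44.3 = 0.
t = [76.96 + √(5923 + 869.2)] / 9.810 = 16.25 s.
Horizontal: R = v_x · t = 22.21 × 16.25 = 361 m.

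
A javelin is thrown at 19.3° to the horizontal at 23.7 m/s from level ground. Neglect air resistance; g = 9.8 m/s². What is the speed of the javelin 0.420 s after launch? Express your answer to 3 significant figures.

22.7 m/s

v_x = 23.7 cos 19.3° = 22.37 m/s (constant).
v_y(t) = 23.7 sin 19.3° − g t = 7.833 − 9.8 × 0.420 = 3.717 m/s.
Speed = √(v_x² + v_y²) = √(500.4 + 13.82) = 22.7 m/s.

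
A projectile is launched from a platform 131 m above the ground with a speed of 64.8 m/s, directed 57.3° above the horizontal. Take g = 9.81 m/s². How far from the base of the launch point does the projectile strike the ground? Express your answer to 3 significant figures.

Components: v_x = 64.8 cos 57.3° = 35.01 m/s, v_y = 64.8 sin 57.3° = 54.53 m/s.
Vertical: 0 = 131 + 54.53 t − ½(9.81) t² ⇒ 4.905 t² − 54.53 t − 131 = 0.
t = [54.53 + √(2974 + 2570)] / 9.810 = 13.15 s.
Horizontal: R = v_x · t = 35.01 × 13.15 = 460 m.

460 m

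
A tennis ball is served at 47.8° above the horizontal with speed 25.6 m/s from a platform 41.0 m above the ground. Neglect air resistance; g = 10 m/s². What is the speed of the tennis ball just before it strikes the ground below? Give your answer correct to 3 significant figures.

v_x = 25.6 cos 47.8° = 17.20 m/s is unchanged throughout.
For the vertical component, v_y² = v_y0² + 2 g h = (18.96)² + 2×10×41.0 = 1179, so |v_y| = 34.34 m/s.
Impact speed = √(v_x² + v_y²) = √(295.8 + 1179) = 38.4 m/s.

38.4 m/s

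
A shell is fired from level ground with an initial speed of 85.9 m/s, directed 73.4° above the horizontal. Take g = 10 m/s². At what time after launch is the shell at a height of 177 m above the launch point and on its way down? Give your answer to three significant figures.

v_y0 = 85.9 sin 73.4° = 82.32 m/s.
Set y = v_y0 t − ½ g t² = 177: 5.000 t² − 82.32 t + 177 = 0.
t = [82.32 ± √(6777 − 3540)] / 10 = (82.32 ± 56.89) / 10, giving t = 2.54 s or t = 13.9 s.
On the way down corresponds to the larger root: t = 13.9 s.

13.9 s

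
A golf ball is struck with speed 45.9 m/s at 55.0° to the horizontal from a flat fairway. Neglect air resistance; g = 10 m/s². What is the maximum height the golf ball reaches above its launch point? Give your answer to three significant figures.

Vertical component of launch velocity: v_y = 45.9 sin 55.0° = 37.60 m/s.
At the highest point the vertical velocity is zero, so v_y² = 2 g h_max.
h_max = (37.60)² / (2 × 10) = 1414 / 20.00 = 70.7 m.

70.7 m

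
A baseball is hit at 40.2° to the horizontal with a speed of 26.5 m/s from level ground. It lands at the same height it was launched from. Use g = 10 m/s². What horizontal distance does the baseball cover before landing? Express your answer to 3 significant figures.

69.2 m

For level ground, R = v₀² sin(2θ) / g.
sin(2 × 40.2°) = sin 80.40° = 0.9860.
R = (26.5)² × 0.9860 / 10 = 69.2 m.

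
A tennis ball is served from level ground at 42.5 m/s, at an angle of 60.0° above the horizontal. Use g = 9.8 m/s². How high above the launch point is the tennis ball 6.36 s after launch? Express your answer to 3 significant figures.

35.9 m

v_y0 = 42.5 sin 60.0° = 36.81 m/s.
y(t) = v_y0 t − ½ g t² = 36.81×6.36 − 4.900×6.36² = 35.9 m.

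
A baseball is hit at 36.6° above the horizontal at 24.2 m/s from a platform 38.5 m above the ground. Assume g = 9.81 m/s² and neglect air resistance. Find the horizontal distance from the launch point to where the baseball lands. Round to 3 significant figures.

Components: v_x = 24.2 cos 36.6° = 19.43 m/s, v_y = 24.2 sin 36.6° = 14.43 m/s.
Vertical: 0 = 38.5 + 14.43 t − ½(9.81) t² ⇒ 4.905 t² − 14.43 t − 38.5 = 0.
t = [14.43 + √(208.2 + 755.4)] / 9.810 = 4.635 s.
Horizontal: R = v_x · t = 19.43 × 4.635 = 90.1 m.

90.1 m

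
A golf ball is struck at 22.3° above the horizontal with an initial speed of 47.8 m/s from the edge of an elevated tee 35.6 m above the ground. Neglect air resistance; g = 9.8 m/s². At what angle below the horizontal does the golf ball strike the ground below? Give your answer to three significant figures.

v_x = 47.8 cos 22.3° = 44.23 m/s.
At impact |v_y| = √(v_y0² + 2 g h) = √(18.14² + 2×9.8×35.6) = 32.04 m/s.
Angle below horizontal = arctan(|v_y| / v_x) = arctan(32.04 / 44.23) = 35.9°.

35.9°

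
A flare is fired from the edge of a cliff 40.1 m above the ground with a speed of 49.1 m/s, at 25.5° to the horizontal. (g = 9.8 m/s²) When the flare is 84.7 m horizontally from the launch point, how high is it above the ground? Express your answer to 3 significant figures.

v_x = 49.1 cos 25.5° = 44.32 m/s, v_y0 = 49.1 sin 25.5° = 21.14 m/s.
Time to reach x = 84.7 m: t = x / v_x = 84.7 / 44.32 = 1.911 s.
y = 40.1 + v_y0 t − ½ g t² = 40.1 + 21.14×1.911 − 4.900×1.911² = 62.6 m.

62.6 m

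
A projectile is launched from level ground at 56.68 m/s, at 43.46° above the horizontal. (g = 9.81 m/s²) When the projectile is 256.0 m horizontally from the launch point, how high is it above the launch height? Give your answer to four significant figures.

v_x = 56.68 cos 43.46° = 41.141 m/s, v_y0 = 56.68 sin 43.46° = 38.987 m/s.
Time to reach x = 256.0 m: t = x / v_x = 256.0 / 41.141 = 6.2225 s.
y = v_y0 t − ½ g t² = 38.987×6.2225 − 4.905×6.2225² = 52.68 m.

52.68 m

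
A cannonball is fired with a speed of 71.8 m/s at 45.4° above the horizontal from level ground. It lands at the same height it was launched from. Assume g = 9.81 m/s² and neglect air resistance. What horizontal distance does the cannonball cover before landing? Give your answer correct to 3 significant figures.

525 m

Components: v_x = 71.8 cos 45.4° = 50.41 m/s, v_y = 71.8 sin 45.4° = 51.12 m/s.
Time of flight (same landing height): t = 2 v_y / g = 2 × 51.12 / 9.81 = 10.42 s.
Range: R = v_x · t = 50.41 × 10.42 = 525 m.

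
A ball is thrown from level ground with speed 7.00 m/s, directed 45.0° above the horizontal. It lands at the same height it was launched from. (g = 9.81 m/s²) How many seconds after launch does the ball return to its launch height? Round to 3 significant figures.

1.01 s

Vertical component: v_y = 7.00 sin 45.0° = 4.950 m/s.
For a projectile landing at launch height, time of flight is t = 2 v_y / g = 2 × 4.950 / 9.81 = 1.01 s.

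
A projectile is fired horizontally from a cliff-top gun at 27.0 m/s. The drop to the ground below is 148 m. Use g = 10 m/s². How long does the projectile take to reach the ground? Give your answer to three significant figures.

The horizontal speed doesn't affect the fall. With v_y0 = 0, h = ½ g t².
t = √(2 × 148 / 10) = √29.60 = 5.44 s.

5.44 s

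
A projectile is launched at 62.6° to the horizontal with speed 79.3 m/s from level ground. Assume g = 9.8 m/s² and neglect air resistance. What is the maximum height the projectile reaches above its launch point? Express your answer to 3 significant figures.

Vertical component of launch velocity: v_y = 79.3 sin 62.6° = 70.40 m/s.
At the highest point the vertical velocity is zero, so v_y² = 2 g h_max.
h_max = (70.40)² / (2 × 9.8) = 4956 / 19.60 = 253 m.

253 m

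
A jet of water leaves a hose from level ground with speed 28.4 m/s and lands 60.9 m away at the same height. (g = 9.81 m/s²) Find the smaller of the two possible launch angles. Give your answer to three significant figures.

Level-ground range: R = v₀² sin(2θ)/g ⇒ sin 2θ = R g / v₀² = 60.9×9.81/28.4² = 0.7407.
2θ = arcsin(0.7407) = 47.79° or 180° − 47.79° = 132.21°.
So θ = 23.9° or θ = 66.1°.

23.9°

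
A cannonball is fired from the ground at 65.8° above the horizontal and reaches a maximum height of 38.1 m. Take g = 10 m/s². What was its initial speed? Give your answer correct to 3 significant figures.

30.3 m/s

At maximum height v_y = 0, so (v₀ sin θ)² = 2 g H.
v₀ sin 65.8° = √(2 × 10 × 38.1) = 27.60 m/s.
v₀ = 27.60 / sin 65.8° = 27.60 / 0.9121 = 30.3 m/s.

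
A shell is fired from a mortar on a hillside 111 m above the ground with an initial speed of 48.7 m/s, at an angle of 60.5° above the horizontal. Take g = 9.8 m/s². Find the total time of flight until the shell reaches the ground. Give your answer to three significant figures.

Vertical component: v_y = 48.7 sin 60.5° = 42.39 m/s.
Taking up as positive with launch at y = 111 m, landing at y = 0: 0 = 111 + 42.39 t − ½(9.8) t².
Solving 4.900 t² − 42.39 t − 111 = 0 gives t = [42.39 + √(42.39² + 4·4.900·111)] / 9.800 = 10.8 s.

10.8 s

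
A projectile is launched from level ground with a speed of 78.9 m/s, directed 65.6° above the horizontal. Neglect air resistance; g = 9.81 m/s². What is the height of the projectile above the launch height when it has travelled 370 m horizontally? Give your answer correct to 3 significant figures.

184 m

v_x = 78.9 cos 65.6° = 32.59 m/s, v_y0 = 78.9 sin 65.6° = 71.85 m/s.
Time to reach x = 370 m: t = x / v_x = 370 / 32.59 = 11.35 s.
y = v_y0 t − ½ g t² = 71.85×11.35 − 4.905×11.35² = 184 m.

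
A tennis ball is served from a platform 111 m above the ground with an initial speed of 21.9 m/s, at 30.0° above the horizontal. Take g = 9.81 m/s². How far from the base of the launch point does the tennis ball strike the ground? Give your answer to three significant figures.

Components: v_x = 21.9 cos 30.0° = 18.97 m/s, v_y = 21.9 sin 30.0° = 10.95 m/s.
Vertical: 0 = 111 + 10.95 t − ½(9.81) t² ⇒ 4.905 t² − 10.95 t − 111 = 0.
t = [10.95 + √(119.9 + 2178)] / 9.810 = 6.003 s.
Horizontal: R = v_x · t = 18.97 × 6.003 = 114 m.

114 m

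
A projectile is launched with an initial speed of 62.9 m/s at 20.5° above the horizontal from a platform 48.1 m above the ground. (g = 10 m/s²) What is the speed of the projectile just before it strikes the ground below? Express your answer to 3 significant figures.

v_x = 62.9 cos 20.5° = 58.92 m/s is unchanged throughout.
For the vertical component, v_y² = v_y0² + 2 g h = (22.03)² + 2×10×48.1 = 1447, so |v_y| = 38.04 m/s.
Impact speed = √(v_x² + v_y²) = √(3472 + 1447) = 70.1 m/s.

70.1 m/s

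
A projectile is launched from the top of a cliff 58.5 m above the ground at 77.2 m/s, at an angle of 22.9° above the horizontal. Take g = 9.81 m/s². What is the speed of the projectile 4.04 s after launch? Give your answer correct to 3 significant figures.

71.8 m/s

v_x = 77.2 cos 22.9° = 71.12 m/s (constant).
v_y(t) = 77.2 sin 22.9° − g t = 30.04 − 9.81 × 4.04 = -9.592 m/s.
Speed = √(v_x² + v_y²) = √(5058 + 92.01) = 71.8 m/s.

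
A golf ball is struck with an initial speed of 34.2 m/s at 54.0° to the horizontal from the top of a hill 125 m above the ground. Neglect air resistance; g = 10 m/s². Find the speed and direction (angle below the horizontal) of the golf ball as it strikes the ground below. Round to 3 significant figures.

v_x = 34.2 cos 54.0° = 20.10 m/s (constant).
|v_y| at impact = √((27.67)² + 2×10×125) = 57.15 m/s.
Speed = √(20.10² + 57.15²) = 60.6 m/s; angle = arctan(57.15/20.10) = 70.6° below horizontal.

60.6 m/s at 70.6° below the horizontal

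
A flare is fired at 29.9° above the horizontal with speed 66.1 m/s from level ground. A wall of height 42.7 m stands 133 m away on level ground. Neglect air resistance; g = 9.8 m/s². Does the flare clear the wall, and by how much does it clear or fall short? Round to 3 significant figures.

Yes — it clears the wall by 7.38 m.

v_x = 66.1 cos 29.9° = 57.30 m/s; v_y0 = 66.1 sin 29.9° = 32.95 m/s.
Time to reach the wall: t = 133 / 57.30 = 2.321 s.
Height at that point: y = 32.95×2.321 − 4.900×2.321² = 50.08 m.
That is 50.08 − 42.7 = 7.38 m above the top of the wall, so the flare clears it.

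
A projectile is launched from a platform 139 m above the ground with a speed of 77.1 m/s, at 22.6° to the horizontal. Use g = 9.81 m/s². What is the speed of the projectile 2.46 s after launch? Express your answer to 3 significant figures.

v_x = 77.1 cos 22.6° = 71.18 m/s (constant).
v_y(t) = 77.1 sin 22.6° − g t = 29.63 − 9.81 × 2.46 = 5.497 m/s.
Speed = √(v_x² + v_y²) = √(5067 + 30.22) = 71.4 m/s.

71.4 m/s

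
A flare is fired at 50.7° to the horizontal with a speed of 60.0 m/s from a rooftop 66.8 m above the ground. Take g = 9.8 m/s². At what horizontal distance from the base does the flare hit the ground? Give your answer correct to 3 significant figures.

Components: v_x = 60.0 cos 50.7° = 38.00 m/s, v_y = 60.0 sin 50.7° = 46.43 m/s.
Vertical: 0 = 66.8 + 46.43 t − ½(9.8) t² ⇒ 4.900 t² − 46.43 t − 66.8 = 0.
t = [46.43 + √(2156 + 1309)] / 9.800 = 10.74 s.
Horizontal: R = v_x · t = 38.00 × 10.74 = 408 m.

408 m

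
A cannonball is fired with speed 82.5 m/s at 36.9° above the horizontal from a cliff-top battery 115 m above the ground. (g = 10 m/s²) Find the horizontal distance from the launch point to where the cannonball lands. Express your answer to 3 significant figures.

782 m

Components: v_x = 82.5 cos 36.9° = 65.97 m/s, v_y = 82.5 sin 36.9° = 49.53 m/s.
Vertical: 0 = 115 + 49.53 t − ½(10) t² ⇒ 5.000 t² − 49.53 t − 115 = 0.
t = [49.53 + √(2453 + 2300)] / 10.00 = 11.85 s.
Horizontal: R = v_x · t = 65.97 × 11.85 = 782 m.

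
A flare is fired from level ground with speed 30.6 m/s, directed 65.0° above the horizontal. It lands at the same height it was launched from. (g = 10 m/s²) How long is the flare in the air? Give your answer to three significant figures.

5.55 s

Vertical component: v_y = 30.6 sin 65.0° = 27.73 m/s.
For a projectile landing at launch height, time of flight is t = 2 v_y / g = 2 × 27.73 / 10 = 5.55 s.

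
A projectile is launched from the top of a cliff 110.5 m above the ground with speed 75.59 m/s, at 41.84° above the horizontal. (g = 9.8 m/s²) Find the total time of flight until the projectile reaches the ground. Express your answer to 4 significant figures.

Vertical component: v_y = 75.59 sin 41.84° = 50.423 m/s.
Taking up as positive with launch at y = 110.5 m, landing at y = 0: 0 = 110.5 + 50.423 t − ½(9.8) t².
Solving 4.900 t² − 50.423 t − 110.5 = 0 gives t = [50.423 + √(50.423² + 4·4.900·110.5)] / 9.800 = 12.15 s.

12.15 s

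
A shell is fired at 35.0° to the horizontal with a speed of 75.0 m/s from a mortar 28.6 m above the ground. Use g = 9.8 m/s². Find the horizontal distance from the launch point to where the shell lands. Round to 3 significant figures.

578 m

Components: v_x = 75.0 cos 35.0° = 61.44 m/s, v_y = 75.0 sin 35.0° = 43.02 m/s.
Vertical: 0 = 28.6 + 43.02 t − ½(9.8) t² ⇒ 4.900 t² − 43.02 t − 28.6 = 0.
t = [43.02 + √(1851 + 560.6)] / 9.800 = 9.401 s.
Horizontal: R = v_x · t = 61.44 × 9.401 = 578 m.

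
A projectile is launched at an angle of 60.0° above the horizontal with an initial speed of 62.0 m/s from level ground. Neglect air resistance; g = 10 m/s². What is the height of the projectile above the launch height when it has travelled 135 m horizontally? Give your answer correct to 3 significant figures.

v_x = 62.0 cos 60.0° = 31.00 m/s, v_y0 = 62.0 sin 60.0° = 53.69 m/s.
Time to reach x = 135 m: t = x / v_x = 135 / 31.00 = 4.355 s.
y = v_y0 t − ½ g t² = 53.69×4.355 − 5.000×4.355² = 139 m.

139 m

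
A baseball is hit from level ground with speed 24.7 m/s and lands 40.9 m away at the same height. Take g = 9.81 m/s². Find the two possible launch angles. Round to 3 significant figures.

20.6° and 69.4°

Level-ground range: R = v₀² sin(2θ)/g ⇒ sin 2θ = R g / v₀² = 40.9×9.81/24.7² = 0.6577.
2θ = arcsin(0.6577) = 41.12° or 180° − 41.12° = 138.88°.
So θ = 20.6° or θ = 69.4°.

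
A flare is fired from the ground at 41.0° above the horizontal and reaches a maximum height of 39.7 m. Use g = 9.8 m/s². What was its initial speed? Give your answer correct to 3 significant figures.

42.5 m/s

At maximum height v_y = 0, so (v₀ sin θ)² = 2 g H.
v₀ sin 41.0° = √(2 × 9.8 × 39.7) = 27.89 m/s.
v₀ = 27.89 / sin 41.0° = 27.89 / 0.6561 = 42.5 m/s.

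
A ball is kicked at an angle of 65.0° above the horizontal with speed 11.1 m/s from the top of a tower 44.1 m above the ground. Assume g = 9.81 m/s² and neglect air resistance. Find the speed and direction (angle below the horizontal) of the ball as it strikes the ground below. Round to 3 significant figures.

31.4 m/s at 81.4° below the horizontal

v_x = 11.1 cos 65.0° = 4.691 m/s (constant).
|v_y| at impact = √((10.06)² + 2×9.81×44.1) = 31.09 m/s.
Speed = √(4.691² + 31.09²) = 31.4 m/s; angle = arctan(31.09/4.691) = 81.4° below horizontal.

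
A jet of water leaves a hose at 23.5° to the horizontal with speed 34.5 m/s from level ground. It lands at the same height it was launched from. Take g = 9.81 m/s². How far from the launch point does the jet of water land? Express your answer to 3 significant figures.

For level ground, R = v₀² sin(2θ) / g.
sin(2 × 23.5°) = sin 47.00° = 0.7314.
R = (34.5)² × 0.7314 / 9.81 = 88.7 m.

88.7 m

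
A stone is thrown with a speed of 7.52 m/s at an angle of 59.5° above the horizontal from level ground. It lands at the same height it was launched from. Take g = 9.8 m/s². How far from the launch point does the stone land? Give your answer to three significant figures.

5.05 m

For level ground, R = v₀² sin(2θ) / g.
sin(2 × 59.5°) = sin 119.0° = 0.8746.
R = (7.52)² × 0.8746 / 9.8 = 5.05 m.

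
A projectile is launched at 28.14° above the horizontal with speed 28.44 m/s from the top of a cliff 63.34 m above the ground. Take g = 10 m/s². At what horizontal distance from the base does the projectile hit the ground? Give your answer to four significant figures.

129.0 m

Components: v_x = 28.44 cos 28.14° = 25.078 m/s, v_y = 28.44 sin 28.14° = 13.413 m/s.
Vertical: 0 = 63.34 + 13.413 t − ½(10) t² ⇒ 5.000 t² − 13.413 t − 63.34 = 0.
t = [13.413 + √(179.91 + 1266.8)] / 10.00 = 5.1449 s.
Horizontal: R = v_x · t = 25.078 × 5.1449 = 129.0 m.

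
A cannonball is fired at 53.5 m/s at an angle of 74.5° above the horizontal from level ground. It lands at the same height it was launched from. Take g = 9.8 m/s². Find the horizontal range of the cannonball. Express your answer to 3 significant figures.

For level ground, R = v₀² sin(2θ) / g.
sin(2 × 74.5°) = sin 149.0° = 0.5150.
R = (53.5)² × 0.5150 / 9.8 = 150 m.

150 m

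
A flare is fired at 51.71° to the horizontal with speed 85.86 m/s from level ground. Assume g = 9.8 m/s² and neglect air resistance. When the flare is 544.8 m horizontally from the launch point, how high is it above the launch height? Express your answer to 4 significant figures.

v_x = 85.86 cos 51.71° = 53.202 m/s, v_y0 = 85.86 sin 51.71° = 67.390 m/s.
Time to reach x = 544.8 m: t = x / v_x = 544.8 / 53.202 = 10.240 s.
y = v_y0 t − ½ g t² = 67.390×10.240 − 4.900×10.240² = 176.3 m.

176.3 m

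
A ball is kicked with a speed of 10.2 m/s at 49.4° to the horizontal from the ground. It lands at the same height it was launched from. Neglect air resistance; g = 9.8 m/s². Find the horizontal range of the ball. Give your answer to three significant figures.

Components: v_x = 10.2 cos 49.4° = 6.638 m/s, v_y = 10.2 sin 49.4° = 7.745 m/s.
Time of flight (same landing height): t = 2 v_y / g = 2 × 7.745 / 9.8 = 1.581 s.
Range: R = v_x · t = 6.638 × 1.581 = 10.5 m.

10.5 m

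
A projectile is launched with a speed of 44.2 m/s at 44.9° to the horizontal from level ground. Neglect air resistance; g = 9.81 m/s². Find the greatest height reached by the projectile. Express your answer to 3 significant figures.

Vertical component of launch velocity: v_y = 44.2 sin 44.9° = 31.20 m/s.
At the highest point the vertical velocity is zero, so v_y² = 2 g h_max.
h_max = (31.20)² / (2 × 9.81) = 973.4 / 19.62 = 49.6 m.

49.6 m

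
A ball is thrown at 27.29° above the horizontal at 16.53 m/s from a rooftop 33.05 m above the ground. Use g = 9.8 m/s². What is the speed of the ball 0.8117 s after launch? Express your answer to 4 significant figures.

v_x = 16.53 cos 27.29° = 14.690 m/s (constant).
v_y(t) = 16.53 sin 27.29° − g t = 7.5789 − 9.8 × 0.8117 = -0.37576 m/s.
Speed = √(v_x² + v_y²) = √(215.80 + 0.14120) = 14.69 m/s.

14.69 m/s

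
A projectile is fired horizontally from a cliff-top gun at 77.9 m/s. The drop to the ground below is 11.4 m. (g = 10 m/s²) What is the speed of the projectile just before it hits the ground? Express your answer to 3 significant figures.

Fall time: t = √(2 × 11.4 / 10) = 1.510 s.
At impact: v_x = 77.9 m/s (unchanged), v_y = g t = 10 × 1.510 = 15.10 m/s.
Speed = √(v_x² + v_y²) = √(6068 + 228.0) = 79.3 m/s.

79.3 m/s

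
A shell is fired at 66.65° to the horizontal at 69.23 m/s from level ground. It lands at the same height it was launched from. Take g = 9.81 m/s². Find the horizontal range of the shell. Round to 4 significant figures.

355.6 m

Components: v_x = 69.23 cos 66.65° = 27.439 m/s, v_y = 69.23 sin 66.65° = 63.560 m/s.
Time of flight (same landing height): t = 2 v_y / g = 2 × 63.560 / 9.81 = 12.958 s.
Range: R = v_x · t = 27.439 × 12.958 = 355.6 m.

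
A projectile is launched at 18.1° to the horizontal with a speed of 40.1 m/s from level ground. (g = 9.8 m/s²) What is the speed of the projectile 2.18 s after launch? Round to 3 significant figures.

39.1 m/s

v_x = 40.1 cos 18.1° = 38.12 m/s (constant).
v_y(t) = 40.1 sin 18.1° − g t = 12.46 − 9.8 × 2.18 = -8.904 m/s.
Speed = √(v_x² + v_y²) = √(1453 + 79.28) = 39.1 m/s.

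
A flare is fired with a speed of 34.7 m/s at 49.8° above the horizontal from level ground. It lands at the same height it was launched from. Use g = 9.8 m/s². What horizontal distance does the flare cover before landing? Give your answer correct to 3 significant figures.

121 m

For level ground, R = v₀² sin(2θ) / g.
sin(2 × 49.8°) = sin 99.60° = 0.9860.
R = (34.7)² × 0.9860 / 9.8 = 121 m.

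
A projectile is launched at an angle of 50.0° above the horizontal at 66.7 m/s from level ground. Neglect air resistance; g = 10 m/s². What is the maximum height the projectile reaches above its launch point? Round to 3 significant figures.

131 m

Vertical component of launch velocity: v_y = 66.7 sin 50.0° = 51.10 m/s.
At the highest point the vertical velocity is zero, so v_y² = 2 g h_max.
h_max = (51.10)² / (2 × 10) = 2611 / 20.00 = 131 m.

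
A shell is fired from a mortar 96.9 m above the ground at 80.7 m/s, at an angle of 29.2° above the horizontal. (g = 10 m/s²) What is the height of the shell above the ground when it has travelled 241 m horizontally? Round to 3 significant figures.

173 m

v_x = 80.7 cos 29.2° = 70.44 m/s, v_y0 = 80.7 sin 29.2° = 39.37 m/s.
Time to reach x = 241 m: t = x / v_x = 241 / 70.44 = 3.421 s.
y = 96.9 + v_y0 t − ½ g t² = 96.9 + 39.37×3.421 − 5.000×3.421² = 173 m.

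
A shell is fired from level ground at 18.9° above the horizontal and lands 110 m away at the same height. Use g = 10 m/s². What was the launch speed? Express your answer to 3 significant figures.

On level ground, R = v₀² sin(2θ) / g, so v₀ = √(R g / sin 2θ).
sin(2 × 18.9°) = 0.6129.
v₀ = √(110 × 10 / 0.6129) = √1795 = 42.4 m/s.

42.4 m/s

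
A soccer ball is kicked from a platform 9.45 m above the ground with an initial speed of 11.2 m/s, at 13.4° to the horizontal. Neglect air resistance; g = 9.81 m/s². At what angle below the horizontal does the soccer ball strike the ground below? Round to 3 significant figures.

51.8°

v_x = 11.2 cos 13.4° = 10.90 m/s.
At impact |v_y| = √(v_y0² + 2 g h) = √(2.596² + 2×9.81×9.45) = 13.86 m/s.
Angle below horizontal = arctan(|v_y| / v_x) = arctan(13.86 / 10.90) = 51.8°.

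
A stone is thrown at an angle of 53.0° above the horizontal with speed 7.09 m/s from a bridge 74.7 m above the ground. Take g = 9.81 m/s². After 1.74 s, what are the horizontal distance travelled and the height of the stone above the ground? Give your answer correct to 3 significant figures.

v_x = 7.09 cos 53.0° = 4.267 m/s; v_y0 = 7.09 sin 53.0° = 5.662 m/s.
x = v_x t = 4.267 × 1.74 = 7.42 m.
y = 74.7 + v_y0 t − ½ g t² = 69.7 m.

x = 7.42 m, y = 69.7 m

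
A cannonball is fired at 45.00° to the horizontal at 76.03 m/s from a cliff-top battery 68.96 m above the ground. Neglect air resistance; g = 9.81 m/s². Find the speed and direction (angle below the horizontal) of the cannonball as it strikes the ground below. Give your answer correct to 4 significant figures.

84.46 m/s at 50.47° below the horizontal

v_x = 76.03 cos 45.00° = 53.761 m/s (constant).
|v_y| at impact = √((53.761)² + 2×9.81×68.96) = 65.140 m/s.
Speed = √(53.761² + 65.140²) = 84.46 m/s; angle = arctan(65.140/53.761) = 50.47° below horizontal.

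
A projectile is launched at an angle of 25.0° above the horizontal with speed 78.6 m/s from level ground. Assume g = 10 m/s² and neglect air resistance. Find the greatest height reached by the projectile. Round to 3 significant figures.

55.2 m

Vertical component of launch velocity: v_y = 78.6 sin 25.0° = 33.22 m/s.
At the highest point the vertical velocity is zero, so v_y² = 2 g h_max.
h_max = (33.22)² / (2 × 10) = 1104 / 20.00 = 55.2 m.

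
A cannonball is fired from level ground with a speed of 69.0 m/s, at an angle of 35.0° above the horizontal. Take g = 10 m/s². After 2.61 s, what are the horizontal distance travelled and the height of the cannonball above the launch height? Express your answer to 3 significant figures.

v_x = 69.0 cos 35.0° = 56.52 m/s; v_y0 = 69.0 sin 35.0° = 39.58 m/s.
x = v_x t = 56.52 × 2.61 = 148 m.
y = v_y0 t − ½ g t² = 39.58×2.61 − 5.000×2.61² = 69.2 m.

x = 148 m, y = 69.2 m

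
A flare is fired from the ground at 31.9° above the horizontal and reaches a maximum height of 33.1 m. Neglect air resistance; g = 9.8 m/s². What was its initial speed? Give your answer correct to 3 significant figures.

At maximum height v_y = 0, so (v₀ sin θ)² = 2 g H.
v₀ sin 31.9° = √(2 × 9.8 × 33.1) = 25.47 m/s.
v₀ = 25.47 / sin 31.9° = 25.47 / 0.5284 = 48.2 m/s.

48.2 m/s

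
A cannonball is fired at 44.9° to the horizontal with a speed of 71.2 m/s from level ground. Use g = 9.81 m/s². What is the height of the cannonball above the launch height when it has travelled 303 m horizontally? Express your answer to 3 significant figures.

125 m

v_x = 71.2 cos 44.9° = 50.43 m/s, v_y0 = 71.2 sin 44.9° = 50.26 m/s.
Time to reach x = 303 m: t = x / v_x = 303 / 50.43 = 6.008 s.
y = v_y0 t − ½ g t² = 50.26×6.008 − 4.905×6.008² = 125 m.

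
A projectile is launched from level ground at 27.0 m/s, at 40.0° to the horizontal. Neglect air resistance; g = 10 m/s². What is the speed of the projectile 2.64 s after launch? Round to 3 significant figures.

v_x = 27.0 cos 40.0° = 20.68 m/s (constant).
v_y(t) = 27.0 sin 40.0° − g t = 17.36 − 10 × 2.64 = -9.040 m/s.
Speed = √(v_x² + v_y²) = √(427.7 + 81.72) = 22.6 m/s.

22.6 m/s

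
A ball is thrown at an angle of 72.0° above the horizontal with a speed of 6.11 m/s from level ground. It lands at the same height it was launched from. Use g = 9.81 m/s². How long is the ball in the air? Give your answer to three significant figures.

Vertical component: v_y = 6.11 sin 72.0° = 5.811 m/s.
For a projectile landing at launch height, time of flight is t = 2 v_y / g = 2 × 5.811 / 9.81 = 1.18 s.

1.18 s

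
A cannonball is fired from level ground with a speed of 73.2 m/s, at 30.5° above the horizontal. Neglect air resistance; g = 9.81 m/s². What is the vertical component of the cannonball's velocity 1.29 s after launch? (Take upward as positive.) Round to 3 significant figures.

Initial vertical component: v_y0 = 73.2 sin 30.5° = 37.15 m/s.
v_y(t) = v_y0 − g t = 37.15 − 9.81 × 1.29 = 24.5 m/s.

24.5 m/s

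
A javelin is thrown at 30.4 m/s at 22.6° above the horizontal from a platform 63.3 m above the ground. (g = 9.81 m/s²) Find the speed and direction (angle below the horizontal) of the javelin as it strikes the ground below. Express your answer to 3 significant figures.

v_x = 30.4 cos 22.6° = 28.07 m/s (constant).
|v_y| at impact = √((11.68)² + 2×9.81×63.3) = 37.13 m/s.
Speed = √(28.07² + 37.13²) = 46.5 m/s; angle = arctan(37.13/28.07) = 52.9° below horizontal.

46.5 m/s at 52.9° below the horizontal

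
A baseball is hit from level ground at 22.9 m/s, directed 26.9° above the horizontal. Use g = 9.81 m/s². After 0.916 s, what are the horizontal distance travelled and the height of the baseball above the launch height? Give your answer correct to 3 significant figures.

v_x = 22.9 cos 26.9° = 20.42 m/s; v_y0 = 22.9 sin 26.9° = 10.36 m/s.
x = v_x t = 20.42 × 0.916 = 18.7 m.
y = v_y0 t − ½ g t² = 10.36×0.916 − 4.905×0.916² = 5.37 m.

x = 18.7 m, y = 5.37 m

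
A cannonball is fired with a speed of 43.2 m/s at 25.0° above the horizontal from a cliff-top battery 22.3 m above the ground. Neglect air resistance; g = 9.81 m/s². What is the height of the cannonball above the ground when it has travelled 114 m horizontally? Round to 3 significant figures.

33.9 m

v_x = 43.2 cos 25.0° = 39.15 m/s, v_y0 = 43.2 sin 25.0° = 18.26 m/s.
Time to reach x = 114 m: t = x / v_x = 114 / 39.15 = 2.912 s.
y = 22.3 + v_y0 t − ½ g t² = 22.3 + 18.26×2.912 − 4.905×2.912² = 33.9 m.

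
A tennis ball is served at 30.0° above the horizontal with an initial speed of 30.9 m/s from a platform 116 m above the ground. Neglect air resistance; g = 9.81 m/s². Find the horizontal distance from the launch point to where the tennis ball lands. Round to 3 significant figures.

179 m

Components: v_x = 30.9 cos 30.0° = 26.76 m/s, v_y = 30.9 sin 30.0° = 15.45 m/s.
Vertical: 0 = 116 + 15.45 t − ½(9.81) t² ⇒ 4.905 t² − 15.45 t − 116 = 0.
t = [15.45 + √(238.7 + 2276)] / 9.810 = 6.687 s.
Horizontal: R = v_x · t = 26.76 × 6.687 = 179 m.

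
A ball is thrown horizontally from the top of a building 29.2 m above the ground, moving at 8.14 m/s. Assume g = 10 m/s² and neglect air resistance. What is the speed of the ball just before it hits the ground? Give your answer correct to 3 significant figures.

25.5 m/s

Fall time: t = √(2 × 29.2 / 10) = 2.417 s.
At impact: v_x = 8.14 m/s (unchanged), v_y = g t = 10 × 2.417 = 24.17 m/s.
Speed = √(v_x² + v_y²) = √(66.26 + 584.2) = 25.5 m/s.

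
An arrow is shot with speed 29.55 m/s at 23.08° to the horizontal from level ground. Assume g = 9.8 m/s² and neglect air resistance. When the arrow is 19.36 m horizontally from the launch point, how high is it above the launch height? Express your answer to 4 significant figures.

v_x = 29.55 cos 23.08° = 27.185 m/s, v_y0 = 29.55 sin 23.08° = 11.584 m/s.
Time to reach x = 19.36 m: t = x / v_x = 19.36 / 27.185 = 0.71216 s.
y = v_y0 t − ½ g t² = 11.584×0.71216 − 4.900×0.71216² = 5.765 m.

5.765 m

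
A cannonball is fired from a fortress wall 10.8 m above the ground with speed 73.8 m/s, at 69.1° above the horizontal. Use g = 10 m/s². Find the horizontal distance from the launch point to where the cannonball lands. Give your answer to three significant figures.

Components: v_x = 73.8 cos 69.1° = 26.33 m/s, v_y = 73.8 sin 69.1° = 68.94 m/s.
Vertical: 0 = 10.8 + 68.94 t − ½(10) t² ⇒ 5.000 t² − 68.94 t − 10.8 = 0.
t = [68.94 + √(4753 + 216.0)] / 10.00 = 13.94 s.
Horizontal: R = v_x · t = 26.33 × 13.94 = 367 m.

367 m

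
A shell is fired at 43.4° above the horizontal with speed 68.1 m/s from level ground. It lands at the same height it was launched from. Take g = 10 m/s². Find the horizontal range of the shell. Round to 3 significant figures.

Components: v_x = 68.1 cos 43.4° = 49.48 m/s, v_y = 68.1 sin 43.4° = 46.79 m/s.
Time of flight (same landing height): t = 2 v_y / g = 2 × 46.79 / 10 = 9.358 s.
Range: R = v_x · t = 49.48 × 9.358 = 463 m.

463 m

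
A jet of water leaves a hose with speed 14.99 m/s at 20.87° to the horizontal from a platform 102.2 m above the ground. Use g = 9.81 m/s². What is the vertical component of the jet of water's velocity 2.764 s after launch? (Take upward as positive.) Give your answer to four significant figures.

Initial vertical component: v_y0 = 14.99 sin 20.87° = 5.3402 m/s.
v_y(t) = v_y0 − g t = 5.3402 − 9.81 × 2.764 = -21.77 m/s.

-21.77 m/s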